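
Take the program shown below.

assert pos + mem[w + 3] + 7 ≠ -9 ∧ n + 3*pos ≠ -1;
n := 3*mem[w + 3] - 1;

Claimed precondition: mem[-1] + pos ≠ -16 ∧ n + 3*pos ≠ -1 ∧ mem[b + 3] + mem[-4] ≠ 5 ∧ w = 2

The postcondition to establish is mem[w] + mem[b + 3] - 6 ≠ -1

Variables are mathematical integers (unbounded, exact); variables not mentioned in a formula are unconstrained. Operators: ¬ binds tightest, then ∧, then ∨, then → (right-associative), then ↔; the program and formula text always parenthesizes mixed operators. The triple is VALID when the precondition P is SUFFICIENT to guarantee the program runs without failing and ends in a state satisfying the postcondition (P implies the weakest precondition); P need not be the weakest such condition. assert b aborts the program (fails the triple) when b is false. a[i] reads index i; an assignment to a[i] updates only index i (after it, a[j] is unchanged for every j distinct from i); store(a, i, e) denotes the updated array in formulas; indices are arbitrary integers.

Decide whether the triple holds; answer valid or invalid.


Working backward. After the program, the postcondition mem[w] + mem[b + 3] - 6 ≠ -1 must hold; in canonical form it is mem[b + 3] + mem[w] ≠ 5.
Before n := 3*mem[w + 3] - 1: mem[b + 3] + mem[w] ≠ 5
Before assert pos + mem[w + 3] + 7 ≠ -9 ∧ n + 3*pos ≠ -1: mem[w + 3] + pos ≠ -16 ∧ n + 3*pos ≠ -1 ∧ mem[b + 3] + mem[w] ≠ 5
The weakest precondition is mem[w + 3] + pos ≠ -16 ∧ n + 3*pos ≠ -1 ∧ mem[b + 3] + mem[w] ≠ 5.
Check whether mem[-1] + pos ≠ -16 ∧ n + 3*pos ≠ -1 ∧ mem[b + 3] + mem[-4] ≠ 5 ∧ w = 2 implies it.
Countermodel: at the initial state b = 0, mem = {[-4] = 0, [-1] = -17, [2] = -17, [3] = -15521, [5] = -16, elsewhere -17}, n = 0, pos = 0, w = 2, the precondition holds but the weakest precondition fails.
Answer: invalid


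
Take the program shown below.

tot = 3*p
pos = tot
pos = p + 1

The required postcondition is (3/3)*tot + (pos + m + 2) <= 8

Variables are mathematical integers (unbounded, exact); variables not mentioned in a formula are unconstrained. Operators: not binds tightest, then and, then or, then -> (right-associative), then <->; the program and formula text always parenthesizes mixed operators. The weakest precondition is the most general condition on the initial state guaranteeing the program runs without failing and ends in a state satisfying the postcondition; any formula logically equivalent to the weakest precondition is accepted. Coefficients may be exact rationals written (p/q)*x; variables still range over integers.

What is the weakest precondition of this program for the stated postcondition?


Working backward. After the program, the postcondition (3/3)*tot + (pos + m + 2) <= 8 must hold; in canonical form it is m + pos + tot <= 6.
Before pos := p + 1: m + p + tot <= 5
Before pos := tot: m + p + tot <= 5
Before tot := 3*p: m + 4*p <= 5
Answer: WP = m + 4*p <= 5


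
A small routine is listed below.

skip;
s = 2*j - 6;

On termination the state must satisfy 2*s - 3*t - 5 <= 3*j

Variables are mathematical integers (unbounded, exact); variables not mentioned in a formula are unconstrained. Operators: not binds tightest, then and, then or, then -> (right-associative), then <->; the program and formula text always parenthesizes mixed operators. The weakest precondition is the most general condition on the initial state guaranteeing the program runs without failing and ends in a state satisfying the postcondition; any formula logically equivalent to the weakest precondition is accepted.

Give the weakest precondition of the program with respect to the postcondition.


Working backward. After the program, the postcondition 2*s - 3*t - 5 <= 3*j must hold; in canonical form it is 2*s <= 3*j + 3*t + 5.
Before s := 2*j - 6: j <= 3*t + 17
Before skip: j <= 3*t + 17
Answer: WP = j <= 3*t + 17


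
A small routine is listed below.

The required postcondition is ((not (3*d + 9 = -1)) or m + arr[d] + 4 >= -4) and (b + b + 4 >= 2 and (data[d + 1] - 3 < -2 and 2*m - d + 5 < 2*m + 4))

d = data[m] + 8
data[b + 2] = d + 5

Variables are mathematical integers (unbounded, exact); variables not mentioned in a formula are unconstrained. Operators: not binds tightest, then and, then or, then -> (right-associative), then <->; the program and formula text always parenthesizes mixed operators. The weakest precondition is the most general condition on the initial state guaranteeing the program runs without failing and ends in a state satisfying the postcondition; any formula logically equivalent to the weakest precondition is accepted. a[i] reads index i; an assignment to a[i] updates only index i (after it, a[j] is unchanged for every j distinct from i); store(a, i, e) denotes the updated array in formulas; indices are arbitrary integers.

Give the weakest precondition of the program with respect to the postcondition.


Working backward. After the program, the postcondition ((not (3*d + 9 = -1)) or m + arr[d] + 4 >= -4) and (b + b + 4 >= 2 and (data[d + 1] - 3 < -2 and 2*m - d + 5 < 2*m + 4)) must hold; in canonical form it is ((not (3*d = -10)) or arr[d] + m >= -8) and 2*b >= -2 and data[d + 1] < 1 and d > 1.
Before data[b + 2] := d + 5: ((not (3*d = -10)) or arr[d] + m >= -8) and 2*b >= -2 and store(data, b + 2, d + 5)[d + 1] < 1 and d > 1
Before d := data[m] + 8: ((not (3*data[m] = -34)) or arr[data[m] + 8] + m >= -8) and 2*b >= -2 and store(data, b + 2, data[m] + 13)[data[m] + 9] < 1 and data[m] > -7
Answer: WP = ((not (3*data[m] = -34)) or arr[data[m] + 8] + m >= -8) and 2*b >= -2 and store(data, b + 2, data[m] + 13)[data[m] + 9] < 1 and data[m] > -7


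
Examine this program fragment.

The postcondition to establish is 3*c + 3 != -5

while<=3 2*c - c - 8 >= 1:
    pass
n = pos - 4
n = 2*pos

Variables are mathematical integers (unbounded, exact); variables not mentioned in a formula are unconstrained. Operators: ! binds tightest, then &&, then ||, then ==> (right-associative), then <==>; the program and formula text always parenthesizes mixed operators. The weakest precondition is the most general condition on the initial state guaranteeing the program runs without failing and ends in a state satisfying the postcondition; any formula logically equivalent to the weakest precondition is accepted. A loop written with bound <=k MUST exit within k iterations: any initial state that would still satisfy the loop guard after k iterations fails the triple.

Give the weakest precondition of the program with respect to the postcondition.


Working backward. After the program, the postcondition 3*c + 3 != -5 must hold; in canonical form it is 3*c != -8.
Before n := 2*pos: 3*c != -8
Before n := pos - 4: 3*c != -8
Before the loop (bound <=3), unroll the exhaustion recursion (WP_0 = exit-now case; WP_j = one more guarded iteration, up to j = 3):
  WP_0: (!(c >= 9)) && 3*c != -8
  WP_1: (c >= 9 ==> ((!(c >= 9)) && 3*c != -8)) && ((!(c >= 9)) ==> 3*c != -8)
  WP_2: (c >= 9 ==> ((c >= 9 ==> ((!(c >= 9)) && 3*c != -8)) && ((!(c >= 9)) ==> 3*c != -8))) && ((!(c >= 9)) ==> 3*c != -8)
  WP_3: (c >= 9 ==> ((c >= 9 ==> ((c >= 9 ==> ((!(c >= 9)) && 3*c != -8)) && ((!(c >= 9)) ==> 3*c != -8))) && ((!(c >= 9)) ==> 3*c != -8))) && ((!(c >= 9)) ==> 3*c != -8)
So before the loop: (c >= 9 ==> ((c >= 9 ==> ((c >= 9 ==> ((!(c >= 9)) && 3*c != -8)) && ((!(c >= 9)) ==> 3*c != -8))) && ((!(c >= 9)) ==> 3*c != -8))) && ((!(c >= 9)) ==> 3*c != -8)
Answer: WP = (c >= 9 ==> ((c >= 9 ==> ((c >= 9 ==> ((!(c >= 9)) && 3*c != -8)) && ((!(c >= 9)) ==> 3*c != -8))) && ((!(c >= 9)) ==> 3*c != -8))) && ((!(c >= 9)) ==> 3*c != -8)


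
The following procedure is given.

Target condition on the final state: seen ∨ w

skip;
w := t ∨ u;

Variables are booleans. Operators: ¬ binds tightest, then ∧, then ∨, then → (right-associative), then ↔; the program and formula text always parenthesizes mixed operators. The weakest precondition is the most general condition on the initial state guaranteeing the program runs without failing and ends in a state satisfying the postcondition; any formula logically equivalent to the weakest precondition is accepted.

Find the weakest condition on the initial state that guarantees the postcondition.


Working backward. After the program, seen ∨ w must hold.
Before w := t ∨ u: seen ∨ t ∨ u
Before skip: seen ∨ t ∨ u
Answer: WP = seen ∨ t ∨ u


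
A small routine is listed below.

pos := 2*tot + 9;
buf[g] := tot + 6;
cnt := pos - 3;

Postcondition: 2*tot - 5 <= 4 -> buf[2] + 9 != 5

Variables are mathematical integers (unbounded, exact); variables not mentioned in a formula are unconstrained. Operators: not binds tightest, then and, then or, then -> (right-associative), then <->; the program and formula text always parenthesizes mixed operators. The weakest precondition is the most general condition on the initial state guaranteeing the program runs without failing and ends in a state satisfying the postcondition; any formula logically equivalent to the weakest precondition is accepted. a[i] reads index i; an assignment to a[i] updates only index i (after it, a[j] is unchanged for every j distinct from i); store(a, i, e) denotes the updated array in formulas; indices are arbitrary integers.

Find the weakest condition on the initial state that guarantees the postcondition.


Working backward. After the program, the postcondition 2*tot - 5 <= 4 -> buf[2] + 9 != 5 must hold; in canonical form it is 2*tot <= 9 -> buf[2] != -4.
Before cnt := pos - 3: 2*tot <= 9 -> buf[2] != -4
Before buf[g] := tot + 6: 2*tot <= 9 -> store(buf, g, tot + 6)[2] != -4
Before pos := 2*tot + 9: 2*tot <= 9 -> store(buf, g, tot + 6)[2] != -4
Answer: WP = 2*tot <= 9 -> store(buf, g, tot + 6)[2] != -4


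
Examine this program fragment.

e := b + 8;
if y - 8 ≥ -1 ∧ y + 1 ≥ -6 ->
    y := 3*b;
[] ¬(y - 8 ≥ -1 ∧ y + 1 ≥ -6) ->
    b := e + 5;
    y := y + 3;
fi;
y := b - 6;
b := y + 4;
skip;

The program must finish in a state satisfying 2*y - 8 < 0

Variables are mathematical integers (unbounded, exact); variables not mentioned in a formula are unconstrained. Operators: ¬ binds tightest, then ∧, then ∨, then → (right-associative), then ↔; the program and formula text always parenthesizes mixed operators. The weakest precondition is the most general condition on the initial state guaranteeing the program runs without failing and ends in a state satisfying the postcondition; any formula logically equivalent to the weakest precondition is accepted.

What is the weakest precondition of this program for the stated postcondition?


Working backward. After the program, the postcondition 2*y - 8 < 0 must hold; in canonical form it is 2*y < 8.
Before skip: 2*y < 8
Before b := y + 4: 2*y < 8
Before y := b - 6: 2*b < 20
Then branch requires 2*b < 20; else branch requires 2*e < 10.
Before the if: ((y ≥ 7 ∧ y ≥ -7) → 2*b < 20) ∧ ((¬(y ≥ 7 ∧ y ≥ -7)) → 2*e < 10)
Before e := b + 8: ((y ≥ 7 ∧ y ≥ -7) → 2*b < 20) ∧ ((¬(y ≥ 7 ∧ y ≥ -7)) → 2*b < -6)
Answer: WP = ((y ≥ 7 ∧ y ≥ -7) → 2*b < 20) ∧ ((¬(y ≥ 7 ∧ y ≥ -7)) → 2*b < -6)


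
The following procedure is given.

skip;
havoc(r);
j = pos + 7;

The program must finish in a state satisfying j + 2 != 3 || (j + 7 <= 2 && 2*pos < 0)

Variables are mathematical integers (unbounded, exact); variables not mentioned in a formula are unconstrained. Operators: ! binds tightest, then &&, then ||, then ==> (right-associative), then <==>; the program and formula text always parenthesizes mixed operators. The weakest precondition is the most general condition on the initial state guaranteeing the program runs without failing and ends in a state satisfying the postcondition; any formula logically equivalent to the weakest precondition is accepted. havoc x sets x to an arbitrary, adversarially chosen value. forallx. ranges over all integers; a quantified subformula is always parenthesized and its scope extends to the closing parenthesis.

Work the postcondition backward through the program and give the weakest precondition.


Working backward. After the program, the postcondition j + 2 != 3 || (j + 7 <= 2 && 2*pos < 0) must hold; in canonical form it is j != 1 || (j <= -5 && 2*pos < 0).
Before j := pos + 7: pos != -6 || (pos <= -12 && 2*pos < 0)
Before havoc r: pos != -6 || (pos <= -12 && 2*pos < 0)
Before skip: pos != -6 || (pos <= -12 && 2*pos < 0)
Answer: WP = pos != -6 || (pos <= -12 && 2*pos < 0)


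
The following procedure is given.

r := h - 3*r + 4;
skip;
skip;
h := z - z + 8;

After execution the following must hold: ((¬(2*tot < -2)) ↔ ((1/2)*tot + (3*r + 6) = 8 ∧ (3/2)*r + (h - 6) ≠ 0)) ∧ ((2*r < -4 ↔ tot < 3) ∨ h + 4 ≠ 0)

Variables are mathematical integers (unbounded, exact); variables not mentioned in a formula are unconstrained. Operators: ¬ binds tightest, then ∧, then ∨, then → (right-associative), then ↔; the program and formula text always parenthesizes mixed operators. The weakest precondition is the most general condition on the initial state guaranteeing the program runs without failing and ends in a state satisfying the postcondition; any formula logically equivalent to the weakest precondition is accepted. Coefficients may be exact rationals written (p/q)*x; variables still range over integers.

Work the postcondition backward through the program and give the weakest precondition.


Working backward. After the program, the postcondition ((¬(2*tot < -2)) ↔ ((1/2)*tot + (3*r + 6) = 8 ∧ (3/2)*r + (h - 6) ≠ 0)) ∧ ((2*r < -4 ↔ tot < 3) ∨ h + 4 ≠ 0) must hold; in canonical form it is ((¬(2*tot < -2)) ↔ (3*r + (1/2)*tot = 2 ∧ h + (3/2)*r ≠ 6)) ∧ ((2*r < -4 ↔ tot < 3) ∨ h ≠ -4).
Before h := z - z + 8: (¬(2*tot < -2)) ↔ (3*r + (1/2)*tot = 2 ∧ (3/2)*r ≠ -2)
Before skip: (¬(2*tot < -2)) ↔ (3*r + (1/2)*tot = 2 ∧ (3/2)*r ≠ -2)
Before skip: (¬(2*tot < -2)) ↔ (3*r + (1/2)*tot = 2 ∧ (3/2)*r ≠ -2)
Before r := h - 3*r + 4: (¬(2*tot < -2)) ↔ (3*h + (1/2)*tot = 9*r - 10 ∧ (3/2)*h ≠ (9/2)*r - 8)
Answer: WP = (¬(2*tot < -2)) ↔ (3*h + (1/2)*tot = 9*r - 10 ∧ (3/2)*h ≠ (9/2)*r - 8)


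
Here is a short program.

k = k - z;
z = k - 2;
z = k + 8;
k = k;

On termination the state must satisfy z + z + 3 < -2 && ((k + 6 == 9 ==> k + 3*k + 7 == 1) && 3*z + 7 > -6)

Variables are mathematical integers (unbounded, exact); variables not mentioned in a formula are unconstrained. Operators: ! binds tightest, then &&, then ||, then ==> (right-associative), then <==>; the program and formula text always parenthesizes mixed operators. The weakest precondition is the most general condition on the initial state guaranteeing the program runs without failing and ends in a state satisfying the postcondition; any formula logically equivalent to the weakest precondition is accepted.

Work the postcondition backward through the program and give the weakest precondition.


Working backward. After the program, the postcondition z + z + 3 < -2 && ((k + 6 == 9 ==> k + 3*k + 7 == 1) && 3*z + 7 > -6) must hold; in canonical form it is 2*z < -5 && (k == 3 ==> 4*k == -6) && 3*z > -13.
Before k := k: 2*z < -5 && (k == 3 ==> 4*k == -6) && 3*z > -13
Before z := k + 8: 2*k < -21 && (k == 3 ==> 4*k == -6) && 3*k > -37
Before z := k - 2: 2*k < -21 && (k == 3 ==> 4*k == -6) && 3*k > -37
Before k := k - z: 2*k < 2*z - 21 && (k == z + 3 ==> 4*k == 4*z - 6) && 3*k > 3*z - 37
Answer: WP = 2*k < 2*z - 21 && (k == z + 3 ==> 4*k == 4*z - 6) && 3*k > 3*z - 37


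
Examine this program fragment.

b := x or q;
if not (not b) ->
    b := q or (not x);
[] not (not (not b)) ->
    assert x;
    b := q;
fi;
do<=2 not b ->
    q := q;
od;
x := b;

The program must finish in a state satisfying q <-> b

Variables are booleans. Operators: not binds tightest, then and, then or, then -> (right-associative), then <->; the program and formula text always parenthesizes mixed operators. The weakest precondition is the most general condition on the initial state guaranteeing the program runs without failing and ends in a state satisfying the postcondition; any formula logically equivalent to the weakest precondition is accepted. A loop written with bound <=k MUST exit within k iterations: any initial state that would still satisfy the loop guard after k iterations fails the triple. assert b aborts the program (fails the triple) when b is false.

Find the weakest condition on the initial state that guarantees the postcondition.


Working backward. After the program, q <-> b must hold.
Before x := b: q <-> b
Before the loop (bound <=2), unroll the exhaustion recursion (WP_0 = exit-now case; WP_j = one more guarded iteration, up to j = 2):
  WP_0: b and (q <-> b)
  WP_1: ((not b) -> (b and (q <-> b))) and (b -> (q <-> b))
  WP_2: ((not b) -> (((not b) -> (b and (q <-> b))) and (b -> (q <-> b)))) and (b -> (q <-> b))
So before the loop: ((not b) -> (((not b) -> (b and (q <-> b))) and (b -> (q <-> b)))) and (b -> (q <-> b))
Then branch requires ((not (q or (not x))) -> (((not (q or (not x))) -> ((q or (not x)) and (q <-> (q or (not x))))) and ((q or (not x)) -> (q <-> (q or (not x)))))) and ((q or (not x)) -> (q <-> (q or (not x)))); else branch requires x and ((not q) -> ((not q) -> q)).
Before the if: (b -> (((not (q or (not x))) -> (((not (q or (not x))) -> ((q or (not x)) and (q <-> (q or (not x))))) and ((q or (not x)) -> (q <-> (q or (not x)))))) and ((q or (not x)) -> (q <-> (q or (not x)))))) and ((not b) -> (x and ((not q) -> ((not q) -> q))))
Before b := x or q: ((x or q) -> (((not (q or (not x))) -> (((not (q or (not x))) -> ((q or (not x)) and (q <-> (q or (not x))))) and ((q or (not x)) -> (q <-> (q or (not x)))))) and ((q or (not x)) -> (q <-> (q or (not x)))))) and ((not (x or q)) -> (x and ((not q) -> ((not q) -> q))))
Answer: WP = ((x or q) -> (((not (q or (not x))) -> (((not (q or (not x))) -> ((q or (not x)) and (q <-> (q or (not x))))) and ((q or (not x)) -> (q <-> (q or (not x)))))) and ((q or (not x)) -> (q <-> (q or (not x)))))) and ((not (x or q)) -> (x and ((not q) -> ((not q) -> q))))


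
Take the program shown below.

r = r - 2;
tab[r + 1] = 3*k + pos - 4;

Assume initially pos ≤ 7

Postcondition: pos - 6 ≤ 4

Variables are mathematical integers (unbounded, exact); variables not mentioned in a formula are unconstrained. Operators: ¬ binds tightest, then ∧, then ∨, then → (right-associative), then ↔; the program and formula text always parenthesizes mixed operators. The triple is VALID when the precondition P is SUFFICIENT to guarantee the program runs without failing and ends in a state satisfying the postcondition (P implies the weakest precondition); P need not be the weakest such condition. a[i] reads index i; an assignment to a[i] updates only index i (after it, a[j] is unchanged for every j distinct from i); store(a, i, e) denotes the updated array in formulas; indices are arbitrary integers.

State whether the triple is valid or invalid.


Working backward. After the program, the postcondition pos - 6 ≤ 4 must hold; in canonical form it is pos ≤ 10.
Before tab[r + 1] := 3*k + pos - 4: pos ≤ 10
Before r := r - 2: pos ≤ 10
The weakest precondition is pos ≤ 10.
Check whether pos ≤ 7 implies it.
Every state satisfying the precondition satisfies the weakest precondition: the implication holds.
Answer: valid


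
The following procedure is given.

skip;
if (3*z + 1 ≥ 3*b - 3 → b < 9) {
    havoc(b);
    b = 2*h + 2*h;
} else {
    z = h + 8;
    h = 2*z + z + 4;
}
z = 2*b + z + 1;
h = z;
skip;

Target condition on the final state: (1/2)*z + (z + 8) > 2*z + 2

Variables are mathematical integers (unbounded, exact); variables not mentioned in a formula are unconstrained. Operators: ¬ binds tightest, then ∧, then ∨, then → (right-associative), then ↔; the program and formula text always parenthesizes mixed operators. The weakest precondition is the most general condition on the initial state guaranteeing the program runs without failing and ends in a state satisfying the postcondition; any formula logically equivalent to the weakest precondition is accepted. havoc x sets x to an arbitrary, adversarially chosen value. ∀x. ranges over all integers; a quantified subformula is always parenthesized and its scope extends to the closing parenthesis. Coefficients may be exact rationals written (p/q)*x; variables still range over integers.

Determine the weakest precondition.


Working backward. After the program, the postcondition (1/2)*z + (z + 8) > 2*z + 2 must hold; in canonical form it is (1/2)*z < 6.
Before skip: (1/2)*z < 6
Before h := z: (1/2)*z < 6
Before z := 2*b + z + 1: b + (1/2)*z < 11/2
Then branch requires 4*h + (1/2)*z < 11/2; else branch requires b + (1/2)*h < 3/2.
Before the if: ((3*z ≥ 3*b - 4 → b < 9) → 4*h + (1/2)*z < 11/2) ∧ ((¬(3*z ≥ 3*b - 4 → b < 9)) → b + (1/2)*h < 3/2)
Before skip: ((3*z ≥ 3*b - 4 → b < 9) → 4*h + (1/2)*z < 11/2) ∧ ((¬(3*z ≥ 3*b - 4 → b < 9)) → b + (1/2)*h < 3/2)
Answer: WP = ((3*z ≥ 3*b - 4 → b < 9) → 4*h + (1/2)*z < 11/2) ∧ ((¬(3*z ≥ 3*b - 4 → b < 9)) → b + (1/2)*h < 3/2)


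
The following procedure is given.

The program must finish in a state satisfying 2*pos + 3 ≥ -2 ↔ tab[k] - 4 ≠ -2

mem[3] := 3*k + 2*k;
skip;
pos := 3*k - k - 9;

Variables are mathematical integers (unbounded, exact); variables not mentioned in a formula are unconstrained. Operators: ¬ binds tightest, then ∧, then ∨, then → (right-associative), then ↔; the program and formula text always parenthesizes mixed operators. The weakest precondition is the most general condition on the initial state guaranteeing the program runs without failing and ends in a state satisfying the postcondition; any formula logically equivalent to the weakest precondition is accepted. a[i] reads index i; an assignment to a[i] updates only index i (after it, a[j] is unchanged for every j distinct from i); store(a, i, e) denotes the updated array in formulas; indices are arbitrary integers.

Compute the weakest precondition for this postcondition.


Working backward. After the program, the postcondition 2*pos + 3 ≥ -2 ↔ tab[k] - 4 ≠ -2 must hold; in canonical form it is 2*pos ≥ -5 ↔ tab[k] ≠ 2.
Before pos := 3*k - k - 9: 4*k ≥ 13 ↔ tab[k] ≠ 2
Before skip: 4*k ≥ 13 ↔ tab[k] ≠ 2
Before mem[3] := 3*k + 2*k: 4*k ≥ 13 ↔ tab[k] ≠ 2
Answer: WP = 4*k ≥ 13 ↔ tab[k] ≠ 2


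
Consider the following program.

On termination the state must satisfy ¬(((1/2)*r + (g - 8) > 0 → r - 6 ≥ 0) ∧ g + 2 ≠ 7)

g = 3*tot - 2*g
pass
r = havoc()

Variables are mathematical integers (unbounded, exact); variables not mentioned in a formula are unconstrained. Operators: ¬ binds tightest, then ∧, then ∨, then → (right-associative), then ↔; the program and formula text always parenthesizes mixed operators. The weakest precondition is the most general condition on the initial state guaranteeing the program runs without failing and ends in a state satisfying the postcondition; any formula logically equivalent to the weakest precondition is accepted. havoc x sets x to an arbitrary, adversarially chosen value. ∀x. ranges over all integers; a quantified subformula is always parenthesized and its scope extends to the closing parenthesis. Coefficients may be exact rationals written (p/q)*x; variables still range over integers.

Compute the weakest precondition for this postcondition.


Working backward. After the program, the postcondition ¬(((1/2)*r + (g - 8) > 0 → r - 6 ≥ 0) ∧ g + 2 ≠ 7) must hold; in canonical form it is ¬((g + (1/2)*r > 8 → r ≥ 6) ∧ g ≠ 5).
Before havoc r: ∀r_1. (¬((g + (1/2)*r_1 > 8 → r_1 ≥ 6) ∧ g ≠ 5))
Before skip: ∀r_1. (¬((g + (1/2)*r_1 > 8 → r_1 ≥ 6) ∧ g ≠ 5))
Before g := 3*tot - 2*g: ∀r_1. (¬(((1/2)*r_1 + 3*tot > 2*g + 8 → r_1 ≥ 6) ∧ 3*tot ≠ 2*g + 5))
Answer: WP = ∀r_1. (¬(((1/2)*r_1 + 3*tot > 2*g + 8 → r_1 ≥ 6) ∧ 3*tot ≠ 2*g + 5))


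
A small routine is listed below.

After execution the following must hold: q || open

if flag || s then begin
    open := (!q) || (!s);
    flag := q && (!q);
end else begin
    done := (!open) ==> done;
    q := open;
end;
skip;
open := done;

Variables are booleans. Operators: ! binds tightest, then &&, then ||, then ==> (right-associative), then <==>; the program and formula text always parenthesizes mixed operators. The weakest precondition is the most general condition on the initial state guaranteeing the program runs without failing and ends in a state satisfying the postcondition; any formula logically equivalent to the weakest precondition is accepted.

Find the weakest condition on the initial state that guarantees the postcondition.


Working backward. After the program, q || open must hold.
Before open := done: q || done
Before skip: q || done
Then branch requires q || done; else branch requires open || ((!open) ==> done).
Before the if: ((flag || s) ==> (q || done)) && ((!(flag || s)) ==> (open || ((!open) ==> done)))
Answer: WP = ((flag || s) ==> (q || done)) && ((!(flag || s)) ==> (open || ((!open) ==> done)))


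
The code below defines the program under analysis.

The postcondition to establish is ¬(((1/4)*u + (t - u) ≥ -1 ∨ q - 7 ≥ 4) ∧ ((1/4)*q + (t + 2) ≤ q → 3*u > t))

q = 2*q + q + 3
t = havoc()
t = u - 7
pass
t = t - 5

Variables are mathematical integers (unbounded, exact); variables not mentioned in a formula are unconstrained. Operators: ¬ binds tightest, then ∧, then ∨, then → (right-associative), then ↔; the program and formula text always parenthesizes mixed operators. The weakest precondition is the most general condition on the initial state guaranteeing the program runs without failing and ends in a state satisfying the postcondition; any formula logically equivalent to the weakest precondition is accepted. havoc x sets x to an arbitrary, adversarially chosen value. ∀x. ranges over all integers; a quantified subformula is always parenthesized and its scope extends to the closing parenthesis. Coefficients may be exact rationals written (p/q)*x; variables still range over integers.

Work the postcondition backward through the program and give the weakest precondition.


Working backward. After the program, the postcondition ¬(((1/4)*u + (t - u) ≥ -1 ∨ q - 7 ≥ 4) ∧ ((1/4)*q + (t + 2) ≤ q → 3*u > t)) must hold; in canonical form it is ¬((t ≥ (3/4)*u - 1 ∨ q ≥ 11) ∧ (t ≤ (3/4)*q - 2 → 3*u > t)).
Before t := t - 5: ¬((t ≥ (3/4)*u + 4 ∨ q ≥ 11) ∧ (t ≤ (3/4)*q + 3 → 3*u > t - 5))
Before skip: ¬((t ≥ (3/4)*u + 4 ∨ q ≥ 11) ∧ (t ≤ (3/4)*q + 3 → 3*u > t - 5))
Before t := u - 7: ¬(((1/4)*u ≥ 11 ∨ q ≥ 11) ∧ (u ≤ (3/4)*q + 10 → 2*u > -12))
Before havoc t: ¬(((1/4)*u ≥ 11 ∨ q ≥ 11) ∧ (u ≤ (3/4)*q + 10 → 2*u > -12))
Before q := 2*q + q + 3: ¬(((1/4)*u ≥ 11 ∨ 3*q ≥ 8) ∧ (u ≤ (9/4)*q + 49/4 → 2*u > -12))
Answer: WP = ¬(((1/4)*u ≥ 11 ∨ 3*q ≥ 8) ∧ (u ≤ (9/4)*q + 49/4 → 2*u > -12))


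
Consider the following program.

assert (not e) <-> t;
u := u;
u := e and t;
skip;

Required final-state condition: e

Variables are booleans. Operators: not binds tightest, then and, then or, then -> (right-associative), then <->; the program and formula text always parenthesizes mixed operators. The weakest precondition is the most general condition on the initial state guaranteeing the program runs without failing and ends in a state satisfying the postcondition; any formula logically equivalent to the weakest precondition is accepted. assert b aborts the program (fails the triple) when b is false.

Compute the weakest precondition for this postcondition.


Working backward. After the program, e must hold.
Before skip: e
Before u := e and t: e
Before u := u: e
Before assert (not e) <-> t: ((not e) <-> t) and e
Answer: WP = ((not e) <-> t) and e


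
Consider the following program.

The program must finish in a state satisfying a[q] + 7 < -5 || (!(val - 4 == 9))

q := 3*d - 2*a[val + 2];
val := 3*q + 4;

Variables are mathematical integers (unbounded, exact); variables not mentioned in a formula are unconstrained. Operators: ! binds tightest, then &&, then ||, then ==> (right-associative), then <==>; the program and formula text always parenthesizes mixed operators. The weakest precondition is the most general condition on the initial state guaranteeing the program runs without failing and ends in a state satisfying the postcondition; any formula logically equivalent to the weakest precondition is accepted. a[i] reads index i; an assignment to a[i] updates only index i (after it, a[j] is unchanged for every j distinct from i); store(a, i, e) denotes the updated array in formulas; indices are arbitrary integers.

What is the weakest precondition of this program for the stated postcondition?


Working backward. After the program, the postcondition a[q] + 7 < -5 || (!(val - 4 == 9)) must hold; in canonical form it is a[q] < -12 || (!(val == 13)).
Before val := 3*q + 4: a[q] < -12 || (!(3*q == 9))
Before q := 3*d - 2*a[val + 2]: a[-2*a[val + 2] + 3*d] < -12 || (!(9*d == 6*a[val + 2] + 9))
Answer: WP = a[-2*a[val + 2] + 3*d] < -12 || (!(9*d == 6*a[val + 2] + 9))


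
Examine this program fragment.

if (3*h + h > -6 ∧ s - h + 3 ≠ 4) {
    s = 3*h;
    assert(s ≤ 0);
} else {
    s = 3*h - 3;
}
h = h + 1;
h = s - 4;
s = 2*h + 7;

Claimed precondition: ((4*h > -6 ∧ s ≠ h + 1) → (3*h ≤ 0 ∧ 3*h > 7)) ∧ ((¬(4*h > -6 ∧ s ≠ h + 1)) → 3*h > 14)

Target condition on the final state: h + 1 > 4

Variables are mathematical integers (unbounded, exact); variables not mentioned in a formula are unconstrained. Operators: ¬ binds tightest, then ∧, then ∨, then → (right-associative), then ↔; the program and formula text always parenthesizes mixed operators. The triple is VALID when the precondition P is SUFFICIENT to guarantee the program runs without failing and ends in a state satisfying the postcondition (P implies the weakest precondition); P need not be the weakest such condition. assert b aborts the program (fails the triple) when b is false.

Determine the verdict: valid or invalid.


Working backward. After the program, the postcondition h + 1 > 4 must hold; in canonical form it is h > 3.
Before s := 2*h + 7: h > 3
Before h := s - 4: s > 7
Before h := h + 1: s > 7
Then branch requires 3*h ≤ 0 ∧ 3*h > 7; else branch requires 3*h > 10.
Before the if: ((4*h > -6 ∧ s ≠ h + 1) → (3*h ≤ 0 ∧ 3*h > 7)) ∧ ((¬(4*h > -6 ∧ s ≠ h + 1)) → 3*h > 10)
The weakest precondition is ((4*h > -6 ∧ s ≠ h + 1) → (3*h ≤ 0 ∧ 3*h > 7)) ∧ ((¬(4*h > -6 ∧ s ≠ h + 1)) → 3*h > 10).
Check whether ((4*h > -6 ∧ s ≠ h + 1) → (3*h ≤ 0 ∧ 3*h > 7)) ∧ ((¬(4*h > -6 ∧ s ≠ h + 1)) → 3*h > 14) implies it.
Every state satisfying the precondition satisfies the weakest precondition: the implication holds.
Answer: valid


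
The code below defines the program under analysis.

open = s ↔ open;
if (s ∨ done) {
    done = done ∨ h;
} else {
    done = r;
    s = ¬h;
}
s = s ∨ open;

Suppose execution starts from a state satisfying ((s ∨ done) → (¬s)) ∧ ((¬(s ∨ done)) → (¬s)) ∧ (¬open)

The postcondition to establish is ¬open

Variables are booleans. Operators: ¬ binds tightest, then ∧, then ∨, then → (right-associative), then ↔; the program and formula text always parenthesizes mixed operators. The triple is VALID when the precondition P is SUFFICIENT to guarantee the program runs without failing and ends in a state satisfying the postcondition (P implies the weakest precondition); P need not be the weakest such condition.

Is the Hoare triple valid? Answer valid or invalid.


Working backward. After the program, ¬open must hold.
Before s := s ∨ open: ¬open
Then branch requires ¬open; else branch requires ¬open.
Before the if: ((s ∨ done) → (¬open)) ∧ ((¬(s ∨ done)) → (¬open))
Before open := s ↔ open: ((s ∨ done) → (¬(s ↔ open))) ∧ ((¬(s ∨ done)) → (¬(s ↔ open)))
The weakest precondition is ((s ∨ done) → (¬(s ↔ open))) ∧ ((¬(s ∨ done)) → (¬(s ↔ open))).
Check whether ((s ∨ done) → (¬s)) ∧ ((¬(s ∨ done)) → (¬s)) ∧ (¬open) implies it.
Countermodel: at the initial state done = false, open = false, s = false, the precondition holds but the weakest precondition fails.
Answer: invalid


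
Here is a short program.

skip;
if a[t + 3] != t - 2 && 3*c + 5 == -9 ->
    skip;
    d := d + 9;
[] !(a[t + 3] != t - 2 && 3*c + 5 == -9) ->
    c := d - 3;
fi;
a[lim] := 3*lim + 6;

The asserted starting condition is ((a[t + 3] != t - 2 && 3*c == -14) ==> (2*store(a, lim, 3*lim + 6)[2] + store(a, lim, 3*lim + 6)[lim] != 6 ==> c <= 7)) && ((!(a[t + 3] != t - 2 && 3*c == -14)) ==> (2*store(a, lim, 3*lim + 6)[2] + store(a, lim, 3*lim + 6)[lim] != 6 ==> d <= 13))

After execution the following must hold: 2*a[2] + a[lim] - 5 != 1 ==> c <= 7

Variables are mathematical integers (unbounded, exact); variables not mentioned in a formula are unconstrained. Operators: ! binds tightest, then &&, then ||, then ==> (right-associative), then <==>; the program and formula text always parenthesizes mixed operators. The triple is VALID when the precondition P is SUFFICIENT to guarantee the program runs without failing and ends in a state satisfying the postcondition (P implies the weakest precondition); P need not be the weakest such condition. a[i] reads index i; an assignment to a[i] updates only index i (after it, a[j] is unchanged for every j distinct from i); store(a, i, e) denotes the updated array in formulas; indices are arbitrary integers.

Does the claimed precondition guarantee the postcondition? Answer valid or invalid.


Working backward. After the program, the postcondition 2*a[2] + a[lim] - 5 != 1 ==> c <= 7 must hold; in canonical form it is 2*a[2] + a[lim] != 6 ==> c <= 7.
Before a[lim] := 3*lim + 6: 2*store(a, lim, 3*lim + 6)[2] + store(a, lim, 3*lim + 6)[lim] != 6 ==> c <= 7
Then branch requires 2*store(a, lim, 3*lim + 6)[2] + store(a, lim, 3*lim + 6)[lim] != 6 ==> c <= 7; else branch requires 2*store(a, lim, 3*lim + 6)[2] + store(a, lim, 3*lim + 6)[lim] != 6 ==> d <= 10.
Before the if: ((a[t + 3] != t - 2 && 3*c == -14) ==> (2*store(a, lim, 3*lim + 6)[2] + store(a, lim, 3*lim + 6)[lim] != 6 ==> c <= 7)) && ((!(a[t + 3] != t - 2 && 3*c == -14)) ==> (2*store(a, lim, 3*lim + 6)[2] + store(a, lim, 3*lim + 6)[lim] != 6 ==> d <= 10))
Before skip: ((a[t + 3] != t - 2 && 3*c == -14) ==> (2*store(a, lim, 3*lim + 6)[2] + store(a, lim, 3*lim + 6)[lim] != 6 ==> c <= 7)) && ((!(a[t + 3] != t - 2 && 3*c == -14)) ==> (2*store(a, lim, 3*lim + 6)[2] + store(a, lim, 3*lim + 6)[lim] != 6 ==> d <= 10))
The weakest precondition is ((a[t + 3] != t - 2 && 3*c == -14) ==> (2*store(a, lim, 3*lim + 6)[2] + store(a, lim, 3*lim + 6)[lim] != 6 ==> c <= 7)) && ((!(a[t + 3] != t - 2 && 3*c == -14)) ==> (2*store(a, lim, 3*lim + 6)[2] + store(a, lim, 3*lim + 6)[lim] != 6 ==> d <= 10)).
Check whether ((a[t + 3] != t - 2 && 3*c == -14) ==> (2*store(a, lim, 3*lim + 6)[2] + store(a, lim, 3*lim + 6)[lim] != 6 ==> c <= 7)) && ((!(a[t + 3] != t - 2 && 3*c == -14)) ==> (2*store(a, lim, 3*lim + 6)[2] + store(a, lim, 3*lim + 6)[lim] != 6 ==> d <= 13)) implies it.
Countermodel: at the initial state a = {[-1] = 4, [2] = 1, [3] = 4, elsewhere 4}, c = 0, d = 11, lim = -1, t = 0, the precondition holds but the weakest precondition fails.
Answer: invalid


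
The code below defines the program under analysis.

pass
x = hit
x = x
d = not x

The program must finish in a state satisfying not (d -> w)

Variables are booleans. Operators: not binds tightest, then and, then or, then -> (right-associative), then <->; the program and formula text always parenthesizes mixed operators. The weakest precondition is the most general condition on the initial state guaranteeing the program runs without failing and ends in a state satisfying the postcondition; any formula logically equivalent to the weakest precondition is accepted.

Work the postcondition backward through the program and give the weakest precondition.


Working backward. After the program, not (d -> w) must hold.
Before d := not x: not ((not x) -> w)
Before x := x: not ((not x) -> w)
Before x := hit: not ((not hit) -> w)
Before skip: not ((not hit) -> w)
Answer: WP = not ((not hit) -> w)


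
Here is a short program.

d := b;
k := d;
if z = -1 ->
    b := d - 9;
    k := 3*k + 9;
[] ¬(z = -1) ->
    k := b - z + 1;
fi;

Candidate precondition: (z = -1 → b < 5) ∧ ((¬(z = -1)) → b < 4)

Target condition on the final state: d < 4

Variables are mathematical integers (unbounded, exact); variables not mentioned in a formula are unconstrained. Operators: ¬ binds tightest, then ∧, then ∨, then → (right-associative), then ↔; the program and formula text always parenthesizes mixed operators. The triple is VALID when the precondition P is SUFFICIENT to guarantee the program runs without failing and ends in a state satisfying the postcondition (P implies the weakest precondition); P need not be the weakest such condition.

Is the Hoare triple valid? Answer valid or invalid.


Working backward. After the program, d < 4 must hold.
Then branch requires d < 4; else branch requires d < 4.
Before the if: (z = -1 → d < 4) ∧ ((¬(z = -1)) → d < 4)
Before k := d: (z = -1 → d < 4) ∧ ((¬(z = -1)) → d < 4)
Before d := b: (z = -1 → b < 4) ∧ ((¬(z = -1)) → b < 4)
The weakest precondition is (z = -1 → b < 4) ∧ ((¬(z = -1)) → b < 4).
Check whether (z = -1 → b < 5) ∧ ((¬(z = -1)) → b < 4) implies it.
Countermodel: at the initial state b = 4, z = -1, the precondition holds but the weakest precondition fails.
Answer: invalid


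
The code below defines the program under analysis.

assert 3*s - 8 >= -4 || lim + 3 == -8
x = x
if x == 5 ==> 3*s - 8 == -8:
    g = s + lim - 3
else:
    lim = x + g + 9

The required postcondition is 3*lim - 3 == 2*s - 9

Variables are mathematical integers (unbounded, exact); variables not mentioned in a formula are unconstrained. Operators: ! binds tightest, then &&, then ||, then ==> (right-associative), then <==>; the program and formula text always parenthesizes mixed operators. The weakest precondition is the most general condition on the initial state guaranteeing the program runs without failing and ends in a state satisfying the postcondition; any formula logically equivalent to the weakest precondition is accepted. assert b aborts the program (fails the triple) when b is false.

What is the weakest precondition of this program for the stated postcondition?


Working backward. After the program, the postcondition 3*lim - 3 == 2*s - 9 must hold; in canonical form it is 3*lim == 2*s - 6.
Then branch requires 3*lim == 2*s - 6; else branch requires 3*g + 3*x == 2*s - 33.
Before the if: ((x == 5 ==> 3*s == 0) ==> 3*lim == 2*s - 6) && ((!(x == 5 ==> 3*s == 0)) ==> 3*g + 3*x == 2*s - 33)
Before x := x: ((x == 5 ==> 3*s == 0) ==> 3*lim == 2*s - 6) && ((!(x == 5 ==> 3*s == 0)) ==> 3*g + 3*x == 2*s - 33)
Before assert 3*s - 8 >= -4 || lim + 3 == -8: (3*s >= 4 || lim == -11) && ((x == 5 ==> 3*s == 0) ==> 3*lim == 2*s - 6) && ((!(x == 5 ==> 3*s == 0)) ==> 3*g + 3*x == 2*s - 33)
Answer: WP = (3*s >= 4 || lim == -11) && ((x == 5 ==> 3*s == 0) ==> 3*lim == 2*s - 6) && ((!(x == 5 ==> 3*s == 0)) ==> 3*g + 3*x == 2*s - 33)


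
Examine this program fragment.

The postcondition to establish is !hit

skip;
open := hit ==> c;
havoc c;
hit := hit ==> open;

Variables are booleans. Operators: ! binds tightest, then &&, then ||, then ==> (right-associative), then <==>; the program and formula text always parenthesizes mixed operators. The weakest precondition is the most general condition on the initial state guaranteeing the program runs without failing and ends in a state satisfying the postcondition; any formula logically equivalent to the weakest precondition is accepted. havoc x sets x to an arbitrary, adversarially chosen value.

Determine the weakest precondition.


Working backward. After the program, !hit must hold.
Before hit := hit ==> open: !(hit ==> open)
Before havoc c: !(hit ==> open)
Before open := hit ==> c: !(hit ==> (hit ==> c))
Before skip: !(hit ==> (hit ==> c))
Answer: WP = !(hit ==> (hit ==> c))


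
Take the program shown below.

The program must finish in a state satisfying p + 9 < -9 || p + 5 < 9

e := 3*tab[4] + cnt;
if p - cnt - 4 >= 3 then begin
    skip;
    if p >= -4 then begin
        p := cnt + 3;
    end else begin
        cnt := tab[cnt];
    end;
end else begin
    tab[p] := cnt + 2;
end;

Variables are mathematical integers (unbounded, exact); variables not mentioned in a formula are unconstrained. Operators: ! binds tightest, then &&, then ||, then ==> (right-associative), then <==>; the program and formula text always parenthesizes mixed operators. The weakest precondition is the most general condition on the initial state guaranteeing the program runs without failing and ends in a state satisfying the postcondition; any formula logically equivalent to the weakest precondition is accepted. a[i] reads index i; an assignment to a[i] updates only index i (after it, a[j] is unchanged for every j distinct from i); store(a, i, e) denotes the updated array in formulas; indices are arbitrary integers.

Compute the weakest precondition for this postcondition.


Working backward. After the program, the postcondition p + 9 < -9 || p + 5 < 9 must hold; in canonical form it is p < -18 || p < 4.
Then branch requires (p >= -4 ==> (cnt < -21 || cnt < 1)) && ((!(p >= -4)) ==> (p < -18 || p < 4)); else branch requires p < -18 || p < 4.
Before the if: (p >= cnt + 7 ==> ((p >= -4 ==> (cnt < -21 || cnt < 1)) && ((!(p >= -4)) ==> (p < -18 || p < 4)))) && ((!(p >= cnt + 7)) ==> (p < -18 || p < 4))
Before e := 3*tab[4] + cnt: (p >= cnt + 7 ==> ((p >= -4 ==> (cnt < -21 || cnt < 1)) && ((!(p >= -4)) ==> (p < -18 || p < 4)))) && ((!(p >= cnt + 7)) ==> (p < -18 || p < 4))
Answer: WP = (p >= cnt + 7 ==> ((p >= -4 ==> (cnt < -21 || cnt < 1)) && ((!(p >= -4)) ==> (p < -18 || p < 4)))) && ((!(p >= cnt + 7)) ==> (p < -18 || p < 4))
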